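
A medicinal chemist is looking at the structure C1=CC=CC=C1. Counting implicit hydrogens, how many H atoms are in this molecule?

6

Walk through each heavy atom and fill implicit hydrogens from standard valence (C 4, N 3, O 2, S 2, halogen 1):
  atom 1: C, bond orders sum to 3 (valence 4) → 1 H
  atom 2: C, bond orders sum to 3 (valence 4) → 1 H
  atom 3: C, bond orders sum to 3 (valence 4) → 1 H
  atom 4: C, bond orders sum to 3 (valence 4) → 1 H
  atom 5: C, bond orders sum to 3 (valence 4) → 1 H
  atom 6: C, bond orders sum to 3 (valence 4) → 1 H
Total hydrogens: 6.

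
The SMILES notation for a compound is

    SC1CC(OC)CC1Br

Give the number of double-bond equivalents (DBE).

Degree of unsaturation = (number of rings) + (number of π bonds).
Ring closures in the SMILES: 1.
π bonds: none → 0 DoU from unsaturation.
Total DoU = 1 + 0 = 1.

1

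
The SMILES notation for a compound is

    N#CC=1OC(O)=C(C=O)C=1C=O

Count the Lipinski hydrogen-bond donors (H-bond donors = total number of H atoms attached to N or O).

Donors: find every N or O and count the H atoms it carries.
  atom 1 (N): bond orders sum to 3 → 0 H
  atom 4 (O): bond orders sum to 2 → 0 H
  atom 6 (O): bond orders sum to 1 → 1 H
  atom 9 (O): bond orders sum to 2 → 0 H
  atom 12 (O): bond orders sum to 2 → 0 H
Lipinski HBD = 1.

1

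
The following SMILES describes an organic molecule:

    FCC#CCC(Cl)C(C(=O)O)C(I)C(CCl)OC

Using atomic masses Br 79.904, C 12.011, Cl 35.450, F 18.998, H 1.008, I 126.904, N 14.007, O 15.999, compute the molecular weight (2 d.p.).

411.03 g/mol

First, the molecular formula is C11H14Cl2FIO3 (counting implicit H from valence).
  C: 11 × 12.011 = 132.121
  Cl: 2 × 35.450 = 70.900
  F: 1 × 18.998 = 18.998
  H: 14 × 1.008 = 14.112
  I: 1 × 126.904 = 126.904
  O: 3 × 15.999 = 47.997
Sum: 11×12.011 + 2×35.450 + 1×18.998 + 14×1.008 + 1×126.904 + 3×15.999 = 411.032 → 411.03 g/mol.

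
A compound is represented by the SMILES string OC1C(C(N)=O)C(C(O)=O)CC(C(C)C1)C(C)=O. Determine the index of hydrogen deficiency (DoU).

Degree of unsaturation = (number of rings) + (number of π bonds).
Ring closures in the SMILES: 1.
π bonds: 3 double bonds (each 1 DoU) → 3 DoU from unsaturation.
Total DoU = 1 + 3 = 4.

4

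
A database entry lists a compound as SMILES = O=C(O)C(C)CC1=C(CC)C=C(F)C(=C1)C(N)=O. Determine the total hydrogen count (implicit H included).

Walk through each heavy atom and fill implicit hydrogens from standard valence (C 4, N 3, O 2, S 2, halogen 1):
  atom 1: O, bond orders sum to 2 (valence 2) → 0 H
  atom 2: C, bond orders sum to 4 (valence 4) → 0 H
  atom 3: O, bond orders sum to 1 (valence 2) → 1 H
  atom 4: C, bond orders sum to 3 (valence 4) → 1 H
  atom 5: C, bond orders sum to 1 (valence 4) → 3 H
  atom 6: C, bond orders sum to 2 (valence 4) → 2 H
  atom 7: C, bond orders sum to 4 (valence 4) → 0 H
  atom 8: C, bond orders sum to 4 (valence 4) → 0 H
  atom 9: C, bond orders sum to 2 (valence 4) → 2 H
  atom 10: C, bond orders sum to 1 (valence 4) → 3 H
  atom 11: C, bond orders sum to 3 (valence 4) → 1 H
  atom 12: C, bond orders sum to 4 (valence 4) → 0 H
  atom 13: F (halogen, monovalent) → 0 H
  atom 14: C, bond orders sum to 4 (valence 4) → 0 H
  atom 15: C, bond orders sum to 3 (valence 4) → 1 H
  atom 16: C, bond orders sum to 4 (valence 4) → 0 H
  atom 17: N, bond orders sum to 1 (valence 3) → 2 H
  atom 18: O, bond orders sum to 2 (valence 2) → 0 H
Total hydrogens: 16.

16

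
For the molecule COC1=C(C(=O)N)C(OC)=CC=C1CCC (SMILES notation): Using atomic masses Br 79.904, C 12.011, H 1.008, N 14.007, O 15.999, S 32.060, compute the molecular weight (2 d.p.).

First, the molecular formula is C12H17NO3 (counting implicit H from valence).
  C: 12 × 12.011 = 144.132
  H: 17 × 1.008 = 17.136
  N: 1 × 14.007 = 14.007
  O: 3 × 15.999 = 47.997
Sum: 12×12.011 + 17×1.008 + 1×14.007 + 3×15.999 = 223.272 → 223.27 g/mol.

223.27 g/mol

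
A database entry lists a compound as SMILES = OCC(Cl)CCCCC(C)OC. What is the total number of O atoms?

Scan the SMILES for O atoms (remember two-letter symbols like Cl and Br are single atoms).
Oxygen count: 2.

2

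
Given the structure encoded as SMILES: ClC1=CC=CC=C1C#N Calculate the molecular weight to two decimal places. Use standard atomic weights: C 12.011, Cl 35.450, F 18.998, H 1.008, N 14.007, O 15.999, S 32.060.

137.57 g/mol

First, the molecular formula is C7H4ClN (counting implicit H from valence).
  C: 7 × 12.011 = 84.077
  Cl: 1 × 35.450 = 35.450
  H: 4 × 1.008 = 4.032
  N: 1 × 14.007 = 14.007
Sum: 7×12.011 + 1×35.450 + 4×1.008 + 1×14.007 = 137.566 → 137.57 g/mol.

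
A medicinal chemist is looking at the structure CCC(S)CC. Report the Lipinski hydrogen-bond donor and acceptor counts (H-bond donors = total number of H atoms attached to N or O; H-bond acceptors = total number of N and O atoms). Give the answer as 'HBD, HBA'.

Donors: find every N or O and count the H atoms it carries.
  (no N or O atoms present)
Lipinski HBD = 0.
Acceptors: N atoms = 0, O atoms = 0 → HBA = 0.

0, 0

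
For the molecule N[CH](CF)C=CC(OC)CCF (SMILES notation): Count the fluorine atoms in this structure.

2

Scan the SMILES for F atoms (remember two-letter symbols like Cl and Br are single atoms).
Fluorine count: 2.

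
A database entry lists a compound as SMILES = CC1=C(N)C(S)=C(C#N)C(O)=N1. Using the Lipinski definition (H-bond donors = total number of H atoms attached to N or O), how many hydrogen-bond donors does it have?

3

Donors: find every N or O and count the H atoms it carries.
  atom 4 (N): bond orders sum to 1 → 2 H
  atom 9 (N): bond orders sum to 3 → 0 H
  atom 11 (O): bond orders sum to 1 → 1 H
  atom 12 (N): bond orders sum to 3 → 0 H
Lipinski HBD = 3.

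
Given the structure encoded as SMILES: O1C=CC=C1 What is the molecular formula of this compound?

Walk through each heavy atom and fill implicit hydrogens from standard valence (C 4, N 3, O 2, S 2, halogen 1):
  atom 1: O, bond orders sum to 2 (valence 2) → 0 H
  atom 2: C, bond orders sum to 3 (valence 4) → 1 H
  atom 3: C, bond orders sum to 3 (valence 4) → 1 H
  atom 4: C, bond orders sum to 3 (valence 4) → 1 H
  atom 5: C, bond orders sum to 3 (valence 4) → 1 H
Totals → C:4, H:4, O:1.
In Hill order: C4H4O.

C4H4O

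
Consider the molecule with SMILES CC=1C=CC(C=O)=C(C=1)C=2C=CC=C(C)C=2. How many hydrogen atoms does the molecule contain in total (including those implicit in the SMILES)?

14

Walk through each heavy atom and fill implicit hydrogens from standard valence (C 4, N 3, O 2, S 2, halogen 1):
  atom 1: C, bond orders sum to 1 (valence 4) → 3 H
  atom 2: C, bond orders sum to 4 (valence 4) → 0 H
  atom 3: C, bond orders sum to 3 (valence 4) → 1 H
  atom 4: C, bond orders sum to 3 (valence 4) → 1 H
  atom 5: C, bond orders sum to 4 (valence 4) → 0 H
  atom 6: C, bond orders sum to 3 (valence 4) → 1 H
  atom 7: O, bond orders sum to 2 (valence 2) → 0 H
  atom 8: C, bond orders sum to 4 (valence 4) → 0 H
  atom 9: C, bond orders sum to 3 (valence 4) → 1 H
  atom 10: C, bond orders sum to 4 (valence 4) → 0 H
  atom 11: C, bond orders sum to 3 (valence 4) → 1 H
  atom 12: C, bond orders sum to 3 (valence 4) → 1 H
  atom 13: C, bond orders sum to 3 (valence 4) → 1 H
  atom 14: C, bond orders sum to 4 (valence 4) → 0 H
  atom 15: C, bond orders sum to 1 (valence 4) → 3 H
  atom 16: C, bond orders sum to 3 (valence 4) → 1 H
Total hydrogens: 14.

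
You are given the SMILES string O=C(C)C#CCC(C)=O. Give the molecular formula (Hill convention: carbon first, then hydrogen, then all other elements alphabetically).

Walk through each heavy atom and fill implicit hydrogens from standard valence (C 4, N 3, O 2, S 2, halogen 1):
  atom 1: O, bond orders sum to 2 (valence 2) → 0 H
  atom 2: C, bond orders sum to 4 (valence 4) → 0 H
  atom 3: C, bond orders sum to 1 (valence 4) → 3 H
  atom 4: C, bond orders sum to 4 (valence 4) → 0 H
  atom 5: C, bond orders sum to 4 (valence 4) → 0 H
  atom 6: C, bond orders sum to 2 (valence 4) → 2 H
  atom 7: C, bond orders sum to 4 (valence 4) → 0 H
  atom 8: C, bond orders sum to 1 (valence 4) → 3 H
  atom 9: O, bond orders sum to 2 (valence 2) → 0 H
Totals → C:7, H:8, O:2.

C7H8O2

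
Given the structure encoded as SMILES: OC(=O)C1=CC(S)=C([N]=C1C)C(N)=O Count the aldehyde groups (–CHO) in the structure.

0

Scan the SMILES for the aldehyde motif — none present.
Groups that are present: 1 amide, 1 carboxylic acid, 1 thiol.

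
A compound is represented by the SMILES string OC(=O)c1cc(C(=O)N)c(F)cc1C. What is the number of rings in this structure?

1

In SMILES, each pair of matching ring-closure digits denotes one ring-closing bond; the number of such bonds equals the number of independent rings.
Ring-closure bonds here: 1.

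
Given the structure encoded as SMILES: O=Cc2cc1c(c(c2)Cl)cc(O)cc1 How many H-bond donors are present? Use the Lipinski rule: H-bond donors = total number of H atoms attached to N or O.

1

Donors: find every N or O and count the H atoms it carries.
  atom 1 (O): bond orders sum to 2 → 0 H
  atom 12 (O): bond orders sum to 1 → 1 H
Lipinski HBD = 1.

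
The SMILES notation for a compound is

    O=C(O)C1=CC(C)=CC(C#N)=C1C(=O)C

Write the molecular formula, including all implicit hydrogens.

Walk through each heavy atom and fill implicit hydrogens from standard valence (C 4, N 3, O 2, S 2, halogen 1):
  atom 1: O, bond orders sum to 2 (valence 2) → 0 H
  atom 2: C, bond orders sum to 4 (valence 4) → 0 H
  atom 3: O, bond orders sum to 1 (valence 2) → 1 H
  atom 4: C, bond orders sum to 4 (valence 4) → 0 H
  atom 5: C, bond orders sum to 3 (valence 4) → 1 H
  atom 6: C, bond orders sum to 4 (valence 4) → 0 H
  atom 7: C, bond orders sum to 1 (valence 4) → 3 H
  atom 8: C, bond orders sum to 3 (valence 4) → 1 H
  atom 9: C, bond orders sum to 4 (valence 4) → 0 H
  atom 10: C, bond orders sum to 4 (valence 4) → 0 H
  atom 11: N, bond orders sum to 3 (valence 3) → 0 H
  atom 12: C, bond orders sum to 4 (valence 4) → 0 H
  atom 13: C, bond orders sum to 4 (valence 4) → 0 H
  atom 14: O, bond orders sum to 2 (valence 2) → 0 H
  atom 15: C, bond orders sum to 1 (valence 4) → 3 H
Totals → C:11, H:9, N:1, O:3.

C11H9NO3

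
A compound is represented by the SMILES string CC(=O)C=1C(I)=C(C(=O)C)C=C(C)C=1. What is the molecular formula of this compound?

C11H11IO2

Walk through each heavy atom and fill implicit hydrogens from standard valence (C 4, N 3, O 2, S 2, halogen 1):
  atom 1: C, bond orders sum to 1 (valence 4) → 3 H
  atom 2: C, bond orders sum to 4 (valence 4) → 0 H
  atom 3: O, bond orders sum to 2 (valence 2) → 0 H
  atom 4: C, bond orders sum to 4 (valence 4) → 0 H
  atom 5: C, bond orders sum to 4 (valence 4) → 0 H
  atom 6: I (halogen, monovalent) → 0 H
  atom 7: C, bond orders sum to 4 (valence 4) → 0 H
  atom 8: C, bond orders sum to 4 (valence 4) → 0 H
  atom 9: O, bond orders sum to 2 (valence 2) → 0 H
  atom 10: C, bond orders sum to 1 (valence 4) → 3 H
  atom 11: C, bond orders sum to 3 (valence 4) → 1 H
  atom 12: C, bond orders sum to 4 (valence 4) → 0 H
  atom 13: C, bond orders sum to 1 (valence 4) → 3 H
  atom 14: C, bond orders sum to 3 (valence 4) → 1 H
Totals → C:11, H:11, I:1, O:2.
In Hill order: C11H11IO2.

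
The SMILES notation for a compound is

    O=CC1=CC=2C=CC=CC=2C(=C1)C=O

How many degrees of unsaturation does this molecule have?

Degree of unsaturation = (number of rings) + (number of π bonds).
Ring closures in the SMILES: 2.
π bonds: 7 double bonds (each 1 DoU) → 7 DoU from unsaturation.
Total DoU = 2 + 7 = 9.

9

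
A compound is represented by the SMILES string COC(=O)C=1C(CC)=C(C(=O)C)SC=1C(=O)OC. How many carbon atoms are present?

Count every carbon token in the SMILES (each C, including those in ring-closure positions and inside branches).
Carbon count: 12.

12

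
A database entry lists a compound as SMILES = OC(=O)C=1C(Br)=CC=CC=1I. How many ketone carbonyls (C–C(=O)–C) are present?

0

Scan the SMILES for the ketone motif — none present.
Groups that are present: 1 carboxylic acid.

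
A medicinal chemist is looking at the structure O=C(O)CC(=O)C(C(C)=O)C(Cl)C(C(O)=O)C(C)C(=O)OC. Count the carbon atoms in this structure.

13

Count every carbon token in the SMILES (each C, including those in ring-closure positions and inside branches).
Carbon count: 13.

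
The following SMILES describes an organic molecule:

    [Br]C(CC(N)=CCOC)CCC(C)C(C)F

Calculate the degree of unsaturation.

Degree of unsaturation = (number of rings) + (number of π bonds).
Ring closures in the SMILES: 0.
π bonds: 1 double bond (each 1 DoU) → 1 DoU from unsaturation.
Total DoU = 0 + 1 = 1.

1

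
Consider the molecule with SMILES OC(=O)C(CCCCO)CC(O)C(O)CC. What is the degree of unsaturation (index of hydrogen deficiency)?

1

Degree of unsaturation = (number of rings) + (number of π bonds).
Ring closures in the SMILES: 0.
π bonds: 1 double bond (each 1 DoU) → 1 DoU from unsaturation.
Total DoU = 0 + 1 = 1.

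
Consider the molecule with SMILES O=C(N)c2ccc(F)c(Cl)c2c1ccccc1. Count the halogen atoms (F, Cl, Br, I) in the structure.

Halogen atoms appear at heavy-atom positions 8, 10 (1×Cl, 1×F).
Other groups present: 1 amide.
Halogen count: 2.

2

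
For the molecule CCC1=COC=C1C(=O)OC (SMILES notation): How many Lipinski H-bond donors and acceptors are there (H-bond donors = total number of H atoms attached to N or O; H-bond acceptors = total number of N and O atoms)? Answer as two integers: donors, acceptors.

Donors: find every N or O and count the H atoms it carries.
  atom 5 (O): bond orders sum to 2 → 0 H
  atom 9 (O): bond orders sum to 2 → 0 H
  atom 10 (O): bond orders sum to 2 → 0 H
Lipinski HBD = 0.
Acceptors: N atoms = 0, O atoms = 3 → HBA = 3.

0, 3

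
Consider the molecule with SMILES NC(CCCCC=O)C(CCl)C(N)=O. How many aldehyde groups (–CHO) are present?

1

The aldehyde motif appears at heavy-atom position 7 in the SMILES.
Other groups present: 1 amide, 1 primary amine.
Aldehyde count: 1.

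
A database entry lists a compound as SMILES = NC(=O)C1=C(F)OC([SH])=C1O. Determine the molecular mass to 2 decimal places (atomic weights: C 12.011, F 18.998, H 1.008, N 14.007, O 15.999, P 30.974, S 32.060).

177.15 g/mol

First, the molecular formula is C5H4FNO3S (counting implicit H from valence).
  C: 5 × 12.011 = 60.055
  F: 1 × 18.998 = 18.998
  H: 4 × 1.008 = 4.032
  N: 1 × 14.007 = 14.007
  O: 3 × 15.999 = 47.997
  S: 1 × 32.060 = 32.060
Sum: 5×12.011 + 1×18.998 + 4×1.008 + 1×14.007 + 3×15.999 + 1×32.060 = 177.149 → 177.15 g/mol.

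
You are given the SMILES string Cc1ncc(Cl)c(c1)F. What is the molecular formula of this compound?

C6H5ClFN

Walk through each heavy atom and fill implicit hydrogens from standard valence (C 4, N 3, O 2, S 2, halogen 1); for lowercase aromatic atoms, an aromatic c carries 1 H when it has two neighbours and 0 H with three, and aromatic n carries 0 H:
  atom 1: C, bond orders sum to 1 (valence 4) → 3 H
  atom 2: aromatic c, 3 neighbours → 0 H
  atom 3: aromatic n, 2 neighbours → 0 H
  atom 4: aromatic c, 2 neighbours → 1 H
  atom 5: aromatic c, 3 neighbours → 0 H
  atom 6: Cl (halogen, monovalent) → 0 H
  atom 7: aromatic c, 3 neighbours → 0 H
  atom 8: aromatic c, 2 neighbours → 1 H
  atom 9: F (halogen, monovalent) → 0 H
Totals → C:6, H:5, Cl:1, F:1, N:1.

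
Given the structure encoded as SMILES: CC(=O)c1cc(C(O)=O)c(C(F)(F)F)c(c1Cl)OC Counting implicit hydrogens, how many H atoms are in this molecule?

8

Walk through each heavy atom and fill implicit hydrogens from standard valence (C 4, N 3, O 2, S 2, halogen 1); for lowercase aromatic atoms, an aromatic c carries 1 H when it has two neighbours and 0 H with three, and aromatic n carries 0 H:
  atom 1: C, bond orders sum to 1 (valence 4) → 3 H
  atom 2: C, bond orders sum to 4 (valence 4) → 0 H
  atom 3: O, bond orders sum to 2 (valence 2) → 0 H
  atom 4: aromatic c, 3 neighbours → 0 H
  atom 5: aromatic c, 2 neighbours → 1 H
  atom 6: aromatic c, 3 neighbours → 0 H
  atom 7: C, bond orders sum to 4 (valence 4) → 0 H
  atom 8: O, bond orders sum to 1 (valence 2) → 1 H
  atom 9: O, bond orders sum to 2 (valence 2) → 0 H
  atom 10: aromatic c, 3 neighbours → 0 H
  atom 11: C, bond orders sum to 4 (valence 4) → 0 H
  atom 12: F (halogen, monovalent) → 0 H
  atom 13: F (halogen, monovalent) → 0 H
  atom 14: F (halogen, monovalent) → 0 H
  atom 15: aromatic c, 3 neighbours → 0 H
  atom 16: aromatic c, 3 neighbours → 0 H
  atom 17: Cl (halogen, monovalent) → 0 H
  atom 18: O, bond orders sum to 2 (valence 2) → 0 H
  atom 19: C, bond orders sum to 1 (valence 4) → 3 H
Total hydrogens: 8.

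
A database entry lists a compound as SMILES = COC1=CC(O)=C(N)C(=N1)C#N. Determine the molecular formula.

C7H7N3O2

Walk through each heavy atom and fill implicit hydrogens from standard valence (C 4, N 3, O 2, S 2, halogen 1):
  atom 1: C, bond orders sum to 1 (valence 4) → 3 H
  atom 2: O, bond orders sum to 2 (valence 2) → 0 H
  atom 3: C, bond orders sum to 4 (valence 4) → 0 H
  atom 4: C, bond orders sum to 3 (valence 4) → 1 H
  atom 5: C, bond orders sum to 4 (valence 4) → 0 H
  atom 6: O, bond orders sum to 1 (valence 2) → 1 H
  atom 7: C, bond orders sum to 4 (valence 4) → 0 H
  atom 8: N, bond orders sum to 1 (valence 3) → 2 H
  atom 9: C, bond orders sum to 4 (valence 4) → 0 H
  atom 10: N, bond orders sum to 3 (valence 3) → 0 H
  atom 11: C, bond orders sum to 4 (valence 4) → 0 H
  atom 12: N, bond orders sum to 3 (valence 3) → 0 H
Totals → C:7, H:7, N:3, O:2.
In Hill order: C7H7N3O2.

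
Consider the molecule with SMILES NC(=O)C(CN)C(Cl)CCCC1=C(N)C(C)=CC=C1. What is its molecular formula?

Walk through each heavy atom and fill implicit hydrogens from standard valence (C 4, N 3, O 2, S 2, halogen 1):
  atom 1: N, bond orders sum to 1 (valence 3) → 2 H
  atom 2: C, bond orders sum to 4 (valence 4) → 0 H
  atom 3: O, bond orders sum to 2 (valence 2) → 0 H
  atom 4: C, bond orders sum to 3 (valence 4) → 1 H
  atom 5: C, bond orders sum to 2 (valence 4) → 2 H
  atom 6: N, bond orders sum to 1 (valence 3) → 2 H
  atom 7: C, bond orders sum to 3 (valence 4) → 1 H
  atom 8: Cl (halogen, monovalent) → 0 H
  atom 9: C, bond orders sum to 2 (valence 4) → 2 H
  atom 10: C, bond orders sum to 2 (valence 4) → 2 H
  atom 11: C, bond orders sum to 2 (valence 4) → 2 H
  atom 12: C, bond orders sum to 4 (valence 4) → 0 H
  atom 13: C, bond orders sum to 4 (valence 4) → 0 H
  atom 14: N, bond orders sum to 1 (valence 3) → 2 H
  atom 15: C, bond orders sum to 4 (valence 4) → 0 H
  atom 16: C, bond orders sum to 1 (valence 4) → 3 H
  atom 17: C, bond orders sum to 3 (valence 4) → 1 H
  atom 18: C, bond orders sum to 3 (valence 4) → 1 H
  atom 19: C, bond orders sum to 3 (valence 4) → 1 H
Totals → C:14, H:22, Cl:1, N:3, O:1.
In Hill order: C14H22ClN3O.

C14H22ClN3O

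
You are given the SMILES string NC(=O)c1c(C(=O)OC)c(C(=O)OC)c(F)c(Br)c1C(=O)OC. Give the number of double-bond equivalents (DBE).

Molecular formula: C13H11BrFNO7.
DoU = (2C + 2 + N − H − X) / 2, where X is the halogen count and O/S are ignored.
    = (2·13 + 2 + 1 − 11 − 2) / 2 = 16 / 2 = 8.

8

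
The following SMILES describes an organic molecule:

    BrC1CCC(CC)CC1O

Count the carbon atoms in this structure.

8

Count every carbon token in the SMILES (each C, including those in ring-closure positions and inside branches).
Carbon count: 8.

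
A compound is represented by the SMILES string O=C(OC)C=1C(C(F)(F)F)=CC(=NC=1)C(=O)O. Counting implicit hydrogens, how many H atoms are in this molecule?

6

Walk through each heavy atom and fill implicit hydrogens from standard valence (C 4, N 3, O 2, S 2, halogen 1):
  atom 1: O, bond orders sum to 2 (valence 2) → 0 H
  atom 2: C, bond orders sum to 4 (valence 4) → 0 H
  atom 3: O, bond orders sum to 2 (valence 2) → 0 H
  atom 4: C, bond orders sum to 1 (valence 4) → 3 H
  atom 5: C, bond orders sum to 4 (valence 4) → 0 H
  atom 6: C, bond orders sum to 4 (valence 4) → 0 H
  atom 7: C, bond orders sum to 4 (valence 4) → 0 H
  atom 8: F (halogen, monovalent) → 0 H
  atom 9: F (halogen, monovalent) → 0 H
  atom 10: F (halogen, monovalent) → 0 H
  atom 11: C, bond orders sum to 3 (valence 4) → 1 H
  atom 12: C, bond orders sum to 4 (valence 4) → 0 H
  atom 13: N, bond orders sum to 3 (valence 3) → 0 H
  atom 14: C, bond orders sum to 3 (valence 4) → 1 H
  atom 15: C, bond orders sum to 4 (valence 4) → 0 H
  atom 16: O, bond orders sum to 2 (valence 2) → 0 H
  atom 17: O, bond orders sum to 1 (valence 2) → 1 H
Total hydrogens: 6.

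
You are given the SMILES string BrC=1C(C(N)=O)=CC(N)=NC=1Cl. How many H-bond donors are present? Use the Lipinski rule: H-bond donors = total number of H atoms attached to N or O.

4

Donors: find every N or O and count the H atoms it carries.
  atom 5 (N): bond orders sum to 1 → 2 H
  atom 6 (O): bond orders sum to 2 → 0 H
  atom 9 (N): bond orders sum to 1 → 2 H
  atom 10 (N): bond orders sum to 3 → 0 H
Lipinski HBD = 4.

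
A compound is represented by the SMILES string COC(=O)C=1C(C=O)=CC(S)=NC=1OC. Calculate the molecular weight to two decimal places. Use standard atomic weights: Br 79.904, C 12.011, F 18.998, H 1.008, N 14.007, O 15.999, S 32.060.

227.23 g/mol

First, the molecular formula is C9H9NO4S (counting implicit H from valence).
  C: 9 × 12.011 = 108.099
  H: 9 × 1.008 = 9.072
  N: 1 × 14.007 = 14.007
  O: 4 × 15.999 = 63.996
  S: 1 × 32.060 = 32.060
Sum: 9×12.011 + 9×1.008 + 1×14.007 + 4×15.999 + 1×32.060 = 227.234 → 227.23 g/mol.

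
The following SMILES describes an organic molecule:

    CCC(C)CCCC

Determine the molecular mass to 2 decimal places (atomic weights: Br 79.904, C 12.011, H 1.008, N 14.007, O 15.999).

114.23 g/mol

First, the molecular formula is C8H18 (counting implicit H from valence).
  C: 8 × 12.011 = 96.088
  H: 18 × 1.008 = 18.144
Sum: 8×12.011 + 18×1.008 = 114.232 → 114.23 g/mol.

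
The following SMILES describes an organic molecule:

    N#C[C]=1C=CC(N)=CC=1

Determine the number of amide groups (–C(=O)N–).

Scan the SMILES for the amide motif — none present.
Groups that are present: 1 nitrile, 1 primary amine.

0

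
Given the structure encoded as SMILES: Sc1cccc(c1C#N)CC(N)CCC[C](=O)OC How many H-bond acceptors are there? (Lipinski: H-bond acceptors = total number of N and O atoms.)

4

N atoms: 2; O atoms: 2.
Lipinski HBA = 2 + 2 = 4.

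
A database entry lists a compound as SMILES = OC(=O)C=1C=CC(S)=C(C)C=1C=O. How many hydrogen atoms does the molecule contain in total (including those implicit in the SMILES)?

8

Walk through each heavy atom and fill implicit hydrogens from standard valence (C 4, N 3, O 2, S 2, halogen 1):
  atom 1: O, bond orders sum to 1 (valence 2) → 1 H
  atom 2: C, bond orders sum to 4 (valence 4) → 0 H
  atom 3: O, bond orders sum to 2 (valence 2) → 0 H
  atom 4: C, bond orders sum to 4 (valence 4) → 0 H
  atom 5: C, bond orders sum to 3 (valence 4) → 1 H
  atom 6: C, bond orders sum to 3 (valence 4) → 1 H
  atom 7: C, bond orders sum to 4 (valence 4) → 0 H
  atom 8: S, bond orders sum to 1 (valence 2) → 1 H
  atom 9: C, bond orders sum to 4 (valence 4) → 0 H
  atom 10: C, bond orders sum to 1 (valence 4) → 3 H
  atom 11: C, bond orders sum to 4 (valence 4) → 0 H
  atom 12: C, bond orders sum to 3 (valence 4) → 1 H
  atom 13: O, bond orders sum to 2 (valence 2) → 0 H
Total hydrogens: 8.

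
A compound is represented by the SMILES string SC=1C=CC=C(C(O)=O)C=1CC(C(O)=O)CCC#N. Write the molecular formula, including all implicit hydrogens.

C13H13NO4S

Walk through each heavy atom and fill implicit hydrogens from standard valence (C 4, N 3, O 2, S 2, halogen 1):
  atom 1: S, bond orders sum to 1 (valence 2) → 1 H
  atom 2: C, bond orders sum to 4 (valence 4) → 0 H
  atom 3: C, bond orders sum to 3 (valence 4) → 1 H
  atom 4: C, bond orders sum to 3 (valence 4) → 1 H
  atom 5: C, bond orders sum to 3 (valence 4) → 1 H
  atom 6: C, bond orders sum to 4 (valence 4) → 0 H
  atom 7: C, bond orders sum to 4 (valence 4) → 0 H
  atom 8: O, bond orders sum to 1 (valence 2) → 1 H
  atom 9: O, bond orders sum to 2 (valence 2) → 0 H
  atom 10: C, bond orders sum to 4 (valence 4) → 0 H
  atom 11: C, bond orders sum to 2 (valence 4) → 2 H
  atom 12: C, bond orders sum to 3 (valence 4) → 1 H
  atom 13: C, bond orders sum to 4 (valence 4) → 0 H
  atom 14: O, bond orders sum to 1 (valence 2) → 1 H
  atom 15: O, bond orders sum to 2 (valence 2) → 0 H
  atom 16: C, bond orders sum to 2 (valence 4) → 2 H
  atom 17: C, bond orders sum to 2 (valence 4) → 2 H
  atom 18: C, bond orders sum to 4 (valence 4) → 0 H
  atom 19: N, bond orders sum to 3 (valence 3) → 0 H
Totals → C:13, H:13, N:1, O:4, S:1.
In Hill order: C13H13NO4S.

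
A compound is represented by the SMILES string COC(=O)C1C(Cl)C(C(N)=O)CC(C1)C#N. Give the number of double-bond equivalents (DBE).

Molecular formula: C10H13ClN2O3.
DoU = (2C + 2 + N − H − X) / 2, where X is the halogen count and O/S are ignored.
    = (2·10 + 2 + 2 − 13 − 1) / 2 = 10 / 2 = 5.

5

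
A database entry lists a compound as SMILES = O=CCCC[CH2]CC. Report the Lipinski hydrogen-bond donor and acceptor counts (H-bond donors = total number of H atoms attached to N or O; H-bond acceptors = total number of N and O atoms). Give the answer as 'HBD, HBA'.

Donors: find every N or O and count the H atoms it carries.
  atom 1 (O): bond orders sum to 2 → 0 H
Lipinski HBD = 0.
Acceptors: N atoms = 0, O atoms = 1 → HBA = 1.

0, 1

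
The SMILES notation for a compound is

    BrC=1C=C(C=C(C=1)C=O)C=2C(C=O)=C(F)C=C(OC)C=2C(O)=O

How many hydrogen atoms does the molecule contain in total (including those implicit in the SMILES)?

10

Walk through each heavy atom and fill implicit hydrogens from standard valence (C 4, N 3, O 2, S 2, halogen 1):
  atom 1: Br (halogen, monovalent) → 0 H
  atom 2: C, bond orders sum to 4 (valence 4) → 0 H
  atom 3: C, bond orders sum to 3 (valence 4) → 1 H
  atom 4: C, bond orders sum to 4 (valence 4) → 0 H
  atom 5: C, bond orders sum to 3 (valence 4) → 1 H
  atom 6: C, bond orders sum to 4 (valence 4) → 0 H
  atom 7: C, bond orders sum to 3 (valence 4) → 1 H
  atom 8: C, bond orders sum to 3 (valence 4) → 1 H
  atom 9: O, bond orders sum to 2 (valence 2) → 0 H
  atom 10: C, bond orders sum to 4 (valence 4) → 0 H
  atom 11: C, bond orders sum to 4 (valence 4) → 0 H
  atom 12: C, bond orders sum to 3 (valence 4) → 1 H
  atom 13: O, bond orders sum to 2 (valence 2) → 0 H
  atom 14: C, bond orders sum to 4 (valence 4) → 0 H
  atom 15: F (halogen, monovalent) → 0 H
  atom 16: C, bond orders sum to 3 (valence 4) → 1 H
  atom 17: C, bond orders sum to 4 (valence 4) → 0 H
  atom 18: O, bond orders sum to 2 (valence 2) → 0 H
  atom 19: C, bond orders sum to 1 (valence 4) → 3 H
  atom 20: C, bond orders sum to 4 (valence 4) → 0 H
  atom 21: C, bond orders sum to 4 (valence 4) → 0 H
  atom 22: O, bond orders sum to 1 (valence 2) → 1 H
  atom 23: O, bond orders sum to 2 (valence 2) → 0 H
Total hydrogens: 10.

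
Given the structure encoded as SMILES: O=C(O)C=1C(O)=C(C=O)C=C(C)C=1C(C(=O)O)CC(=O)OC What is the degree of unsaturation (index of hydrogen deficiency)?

Molecular formula: C14H14O8.
DoU = (2C + 2 + N − H − X) / 2, where X is the halogen count and O/S are ignored.
    = (2·14 + 2 + 0 − 14 − 0) / 2 = 16 / 2 = 8.

8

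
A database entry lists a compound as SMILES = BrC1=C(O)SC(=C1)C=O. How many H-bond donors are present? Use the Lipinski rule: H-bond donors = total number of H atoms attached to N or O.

Donors: find every N or O and count the H atoms it carries.
  atom 4 (O): bond orders sum to 1 → 1 H
  atom 9 (O): bond orders sum to 2 → 0 H
Lipinski HBD = 1.

1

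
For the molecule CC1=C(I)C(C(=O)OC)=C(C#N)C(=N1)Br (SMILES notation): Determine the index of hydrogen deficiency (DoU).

7

Degree of unsaturation = (number of rings) + (number of π bonds).
Ring closures in the SMILES: 1.
π bonds: 4 double bonds (each 1 DoU), 1 triple bond (each 2 DoU) → 6 DoU from unsaturation.
Total DoU = 1 + 6 = 7.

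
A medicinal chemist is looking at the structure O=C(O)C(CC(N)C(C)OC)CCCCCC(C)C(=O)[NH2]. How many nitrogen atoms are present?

2

Scan the SMILES for N atoms (remember two-letter symbols like Cl and Br are single atoms).
Nitrogen count: 2.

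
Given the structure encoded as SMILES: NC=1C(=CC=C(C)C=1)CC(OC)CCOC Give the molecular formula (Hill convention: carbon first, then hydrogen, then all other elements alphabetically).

C13H21NO2

Walk through each heavy atom and fill implicit hydrogens from standard valence (C 4, N 3, O 2, S 2, halogen 1):
  atom 1: N, bond orders sum to 1 (valence 3) → 2 H
  atom 2: C, bond orders sum to 4 (valence 4) → 0 H
  atom 3: C, bond orders sum to 4 (valence 4) → 0 H
  atom 4: C, bond orders sum to 3 (valence 4) → 1 H
  atom 5: C, bond orders sum to 3 (valence 4) → 1 H
  atom 6: C, bond orders sum to 4 (valence 4) → 0 H
  atom 7: C, bond orders sum to 1 (valence 4) → 3 H
  atom 8: C, bond orders sum to 3 (valence 4) → 1 H
  atom 9: C, bond orders sum to 2 (valence 4) → 2 H
  atom 10: C, bond orders sum to 3 (valence 4) → 1 H
  atom 11: O, bond orders sum to 2 (valence 2) → 0 H
  atom 12: C, bond orders sum to 1 (valence 4) → 3 H
  atom 13: C, bond orders sum to 2 (valence 4) → 2 H
  atom 14: C, bond orders sum to 2 (valence 4) → 2 H
  atom 15: O, bond orders sum to 2 (valence 2) → 0 H
  atom 16: C, bond orders sum to 1 (valence 4) → 3 H
Totals → C:13, H:21, N:1, O:2.
In Hill order: C13H21NO2.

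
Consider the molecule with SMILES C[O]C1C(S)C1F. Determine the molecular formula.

C4H7FOS

Walk through each heavy atom and fill implicit hydrogens from standard valence (C 4, N 3, O 2, S 2, halogen 1):
  atom 1: C, bond orders sum to 1 (valence 4) → 3 H
  atom 2: O with explicit H count 0
  atom 3: C, bond orders sum to 3 (valence 4) → 1 H
  atom 4: C, bond orders sum to 3 (valence 4) → 1 H
  atom 5: S, bond orders sum to 1 (valence 2) → 1 H
  atom 6: C, bond orders sum to 3 (valence 4) → 1 H
  atom 7: F (halogen, monovalent) → 0 H
Totals → C:4, H:7, F:1, O:1, S:1.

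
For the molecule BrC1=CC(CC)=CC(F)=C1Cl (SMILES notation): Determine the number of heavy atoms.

11

Every atom symbol written in the SMILES (organic subset) is one heavy atom; implicit H are not written.
Heavy atoms by element → Br:1, C:8, Cl:1, F:1.
Total: 11.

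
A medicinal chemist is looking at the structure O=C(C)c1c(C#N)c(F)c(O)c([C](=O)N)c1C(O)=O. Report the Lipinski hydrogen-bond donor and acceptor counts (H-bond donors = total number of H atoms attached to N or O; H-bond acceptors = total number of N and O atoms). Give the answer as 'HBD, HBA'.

4, 7

Donors: find every N or O and count the H atoms it carries.
  atom 1 (O): bond orders sum to 2 → 0 H
  atom 7 (N): bond orders sum to 3 → 0 H
  atom 11 (O): bond orders sum to 1 → 1 H
  atom 14 (O): bond orders sum to 2 → 0 H
  atom 15 (N): bond orders sum to 1 → 2 H
  atom 18 (O): bond orders sum to 1 → 1 H
  atom 19 (O): bond orders sum to 2 → 0 H
Lipinski HBD = 4.
Acceptors: N atoms = 2, O atoms = 5 → HBA = 7.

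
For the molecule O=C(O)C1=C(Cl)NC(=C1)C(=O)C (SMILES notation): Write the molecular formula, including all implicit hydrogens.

Walk through each heavy atom and fill implicit hydrogens from standard valence (C 4, N 3, O 2, S 2, halogen 1):
  atom 1: O, bond orders sum to 2 (valence 2) → 0 H
  atom 2: C, bond orders sum to 4 (valence 4) → 0 H
  atom 3: O, bond orders sum to 1 (valence 2) → 1 H
  atom 4: C, bond orders sum to 4 (valence 4) → 0 H
  atom 5: C, bond orders sum to 4 (valence 4) → 0 H
  atom 6: Cl (halogen, monovalent) → 0 H
  atom 7: N, bond orders sum to 2 (valence 3) → 1 H
  atom 8: C, bond orders sum to 4 (valence 4) → 0 H
  atom 9: C, bond orders sum to 3 (valence 4) → 1 H
  atom 10: C, bond orders sum to 4 (valence 4) → 0 H
  atom 11: O, bond orders sum to 2 (valence 2) → 0 H
  atom 12: C, bond orders sum to 1 (valence 4) → 3 H
Totals → C:7, H:6, Cl:1, N:1, O:3.
In Hill order: C7H6ClNO3.

C7H6ClNO3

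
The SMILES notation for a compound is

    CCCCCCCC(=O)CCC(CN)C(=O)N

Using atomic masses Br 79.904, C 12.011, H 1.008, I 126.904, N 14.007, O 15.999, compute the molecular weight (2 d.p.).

First, the molecular formula is C13H26N2O2 (counting implicit H from valence).
  C: 13 × 12.011 = 156.143
  H: 26 × 1.008 = 26.208
  N: 2 × 14.007 = 28.014
  O: 2 × 15.999 = 31.998
Sum: 13×12.011 + 26×1.008 + 2×14.007 + 2×15.999 = 242.363 → 242.36 g/mol.

242.36 g/mol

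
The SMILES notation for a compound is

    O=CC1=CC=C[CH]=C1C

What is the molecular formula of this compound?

Walk through each heavy atom and fill implicit hydrogens from standard valence (C 4, N 3, O 2, S 2, halogen 1):
  atom 1: O, bond orders sum to 2 (valence 2) → 0 H
  atom 2: C, bond orders sum to 3 (valence 4) → 1 H
  atom 3: C, bond orders sum to 4 (valence 4) → 0 H
  atom 4: C, bond orders sum to 3 (valence 4) → 1 H
  atom 5: C, bond orders sum to 3 (valence 4) → 1 H
  atom 6: C, bond orders sum to 3 (valence 4) → 1 H
  atom 7: C with explicit H count 1
  atom 8: C, bond orders sum to 4 (valence 4) → 0 H
  atom 9: C, bond orders sum to 1 (valence 4) → 3 H
Totals → C:8, H:8, O:1.
In Hill order: C8H8O.

C8H8O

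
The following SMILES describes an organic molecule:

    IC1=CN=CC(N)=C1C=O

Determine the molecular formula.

Walk through each heavy atom and fill implicit hydrogens from standard valence (C 4, N 3, O 2, S 2, halogen 1):
  atom 1: I (halogen, monovalent) → 0 H
  atom 2: C, bond orders sum to 4 (valence 4) → 0 H
  atom 3: C, bond orders sum to 3 (valence 4) → 1 H
  atom 4: N, bond orders sum to 3 (valence 3) → 0 H
  atom 5: C, bond orders sum to 3 (valence 4) → 1 H
  atom 6: C, bond orders sum to 4 (valence 4) → 0 H
  atom 7: N, bond orders sum to 1 (valence 3) → 2 H
  atom 8: C, bond orders sum to 4 (valence 4) → 0 H
  atom 9: C, bond orders sum to 3 (valence 4) → 1 H
  atom 10: O, bond orders sum to 2 (valence 2) → 0 H
Totals → C:6, H:5, I:1, N:2, O:1.

C6H5IN2O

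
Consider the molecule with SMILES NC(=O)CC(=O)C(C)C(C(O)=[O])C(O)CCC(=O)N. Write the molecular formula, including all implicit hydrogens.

Walk through each heavy atom and fill implicit hydrogens from standard valence (C 4, N 3, O 2, S 2, halogen 1):
  atom 1: N, bond orders sum to 1 (valence 3) → 2 H
  atom 2: C, bond orders sum to 4 (valence 4) → 0 H
  atom 3: O, bond orders sum to 2 (valence 2) → 0 H
  atom 4: C, bond orders sum to 2 (valence 4) → 2 H
  atom 5: C, bond orders sum to 4 (valence 4) → 0 H
  atom 6: O, bond orders sum to 2 (valence 2) → 0 H
  atom 7: C, bond orders sum to 3 (valence 4) → 1 H
  atom 8: C, bond orders sum to 1 (valence 4) → 3 H
  atom 9: C, bond orders sum to 3 (valence 4) → 1 H
  atom 10: C, bond orders sum to 4 (valence 4) → 0 H
  atom 11: O, bond orders sum to 1 (valence 2) → 1 H
  atom 12: O with explicit H count 0
  atom 13: C, bond orders sum to 3 (valence 4) → 1 H
  atom 14: O, bond orders sum to 1 (valence 2) → 1 H
  atom 15: C, bond orders sum to 2 (valence 4) → 2 H
  atom 16: C, bond orders sum to 2 (valence 4) → 2 H
  atom 17: C, bond orders sum to 4 (valence 4) → 0 H
  atom 18: O, bond orders sum to 2 (valence 2) → 0 H
  atom 19: N, bond orders sum to 1 (valence 3) → 2 H
Totals → C:11, H:18, N:2, O:6.

C11H18N2O6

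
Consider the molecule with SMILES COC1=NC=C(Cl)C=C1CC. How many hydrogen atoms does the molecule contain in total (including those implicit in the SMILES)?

Walk through each heavy atom and fill implicit hydrogens from standard valence (C 4, N 3, O 2, S 2, halogen 1):
  atom 1: C, bond orders sum to 1 (valence 4) → 3 H
  atom 2: O, bond orders sum to 2 (valence 2) → 0 H
  atom 3: C, bond orders sum to 4 (valence 4) → 0 H
  atom 4: N, bond orders sum to 3 (valence 3) → 0 H
  atom 5: C, bond orders sum to 3 (valence 4) → 1 H
  atom 6: C, bond orders sum to 4 (valence 4) → 0 H
  atom 7: Cl (halogen, monovalent) → 0 H
  atom 8: C, bond orders sum to 3 (valence 4) → 1 H
  atom 9: C, bond orders sum to 4 (valence 4) → 0 H
  atom 10: C, bond orders sum to 2 (valence 4) → 2 H
  atom 11: C, bond orders sum to 1 (valence 4) → 3 H
Total hydrogens: 10.

10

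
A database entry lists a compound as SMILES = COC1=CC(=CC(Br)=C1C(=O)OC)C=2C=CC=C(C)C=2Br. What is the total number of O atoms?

Scan the SMILES for O atoms (remember two-letter symbols like Cl and Br are single atoms).
Oxygen count: 3.

3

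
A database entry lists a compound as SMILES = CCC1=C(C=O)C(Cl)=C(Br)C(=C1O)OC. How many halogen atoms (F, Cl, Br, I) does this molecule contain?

Halogen atoms appear at heavy-atom positions 8, 10 (1×Br, 1×Cl).
Other groups present: 1 aldehyde, 1 ether, 1 hydroxyl.
Halogen count: 2.

2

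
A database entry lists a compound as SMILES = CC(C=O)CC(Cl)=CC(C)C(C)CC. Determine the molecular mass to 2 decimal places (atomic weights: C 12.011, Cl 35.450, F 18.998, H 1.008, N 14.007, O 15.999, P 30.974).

216.75 g/mol

First, the molecular formula is C12H21ClO (counting implicit H from valence).
  C: 12 × 12.011 = 144.132
  Cl: 1 × 35.450 = 35.450
  H: 21 × 1.008 = 21.168
  O: 1 × 15.999 = 15.999
Sum: 12×12.011 + 1×35.450 + 21×1.008 + 1×15.999 = 216.749 → 216.75 g/mol.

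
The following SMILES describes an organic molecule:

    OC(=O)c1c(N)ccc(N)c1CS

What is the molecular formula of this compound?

C8H10N2O2S

Walk through each heavy atom and fill implicit hydrogens from standard valence (C 4, N 3, O 2, S 2, halogen 1); for lowercase aromatic atoms, an aromatic c carries 1 H when it has two neighbours and 0 H with three, and aromatic n carries 0 H:
  atom 1: O, bond orders sum to 1 (valence 2) → 1 H
  atom 2: C, bond orders sum to 4 (valence 4) → 0 H
  atom 3: O, bond orders sum to 2 (valence 2) → 0 H
  atom 4: aromatic c, 3 neighbours → 0 H
  atom 5: aromatic c, 3 neighbours → 0 H
  atom 6: N, bond orders sum to 1 (valence 3) → 2 H
  atom 7: aromatic c, 2 neighbours → 1 H
  atom 8: aromatic c, 2 neighbours → 1 H
  atom 9: aromatic c, 3 neighbours → 0 H
  atom 10: N, bond orders sum to 1 (valence 3) → 2 H
  atom 11: aromatic c, 3 neighbours → 0 H
  atom 12: C, bond orders sum to 2 (valence 4) → 2 H
  atom 13: S, bond orders sum to 1 (valence 2) → 1 H
Totals → C:8, H:10, N:2, O:2, S:1.
In Hill order: C8H10N2O2S.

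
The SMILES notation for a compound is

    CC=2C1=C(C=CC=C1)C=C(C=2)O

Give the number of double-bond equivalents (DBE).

Molecular formula: C11H10O.
DoU = (2C + 2 + N − H − X) / 2, where X is the halogen count and O/S are ignored.
    = (2·11 + 2 + 0 − 10 − 0) / 2 = 14 / 2 = 7.

7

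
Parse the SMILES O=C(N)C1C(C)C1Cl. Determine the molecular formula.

Walk through each heavy atom and fill implicit hydrogens from standard valence (C 4, N 3, O 2, S 2, halogen 1):
  atom 1: O, bond orders sum to 2 (valence 2) → 0 H
  atom 2: C, bond orders sum to 4 (valence 4) → 0 H
  atom 3: N, bond orders sum to 1 (valence 3) → 2 H
  atom 4: C, bond orders sum to 3 (valence 4) → 1 H
  atom 5: C, bond orders sum to 3 (valence 4) → 1 H
  atom 6: C, bond orders sum to 1 (valence 4) → 3 H
  atom 7: C, bond orders sum to 3 (valence 4) → 1 H
  atom 8: Cl (halogen, monovalent) → 0 H
Totals → C:5, H:8, Cl:1, N:1, O:1.

C5H8ClNO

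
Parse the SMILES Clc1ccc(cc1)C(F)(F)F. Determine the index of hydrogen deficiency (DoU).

Molecular formula: C7H4ClF3.
DoU = (2C + 2 + N − H − X) / 2, where X is the halogen count and O/S are ignored.
    = (2·7 + 2 + 0 − 4 − 4) / 2 = 8 / 2 = 4.

4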